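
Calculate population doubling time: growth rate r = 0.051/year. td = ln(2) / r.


td = ln(2) / 0.051 = 0.693147 / 0.051 = 13.5911 ≈ 13.6 years

13.6 years


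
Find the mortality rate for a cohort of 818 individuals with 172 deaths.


Mortality rate = 172 / 818 = 0.210269 ≈ 0.2103

0.2103


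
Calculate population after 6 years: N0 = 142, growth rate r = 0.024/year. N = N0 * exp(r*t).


r*t = 0.024 * 6 = 0.144
exp(0.144) = 1.15488
N = 142 * 1.15488 = 163.993 ≈ 164

164


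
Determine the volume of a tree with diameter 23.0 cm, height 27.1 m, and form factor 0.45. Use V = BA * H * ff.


(D/200)^2 = (23.0/200)^2 = 0.115^2 = 0.013225
BA = 3.141593 * 0.013225 = 0.0415476 m^2
V = 0.0415476 * 27.1 * 0.45 = 0.506673 ≈ 0.507 m^3

0.507 m^3


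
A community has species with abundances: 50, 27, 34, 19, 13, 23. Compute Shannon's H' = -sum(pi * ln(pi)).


Total N = 50 + 27 + 34 + 19 + 13 + 23 = 166
Per-species terms:
  p = 50/166 = 0.301205; ln(p) = -1.199964; p*ln(p) = 0.301205 * (-1.199964) = -0.361435
  p = 27/166 = 0.162651; ln(p) = -1.816148; p*ln(p) = 0.162651 * (-1.816148) = -0.295398
  p = 34/166 = 0.204819; ln(p) = -1.585629; p*ln(p) = 0.204819 * (-1.585629) = -0.324767
  p = 19/166 = 0.114458; ln(p) = -2.167547; p*ln(p) = 0.114458 * (-2.167547) = -0.248093
  p = 13/166 = 0.078313; ln(p) = -2.547042; p*ln(p) = 0.078313 * (-2.547042) = -0.199467
  p = 23/166 = 0.138554; ln(p) = -1.976495; p*ln(p) = 0.138554 * (-1.976495) = -0.273851
sum(p*ln(p)) = (-0.361435) + (-0.295398) + (-0.324767) + (-0.248093) + (-0.199467) + (-0.273851) = -1.703011
H' = -(-1.703011) = 1.703011 ≈ 1.7030

1.7030


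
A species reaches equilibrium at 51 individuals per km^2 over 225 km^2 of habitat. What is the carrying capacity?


K = 51 * 225 = 11475 individuals

11475 individuals


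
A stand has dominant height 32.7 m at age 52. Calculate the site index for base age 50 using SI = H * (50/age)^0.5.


50/52 = 0.961538
(0.961538)^0.5 = 0.980580
SI = 32.7 * 0.980580 = 32.0650 ≈ 32.1 m

32.1 m


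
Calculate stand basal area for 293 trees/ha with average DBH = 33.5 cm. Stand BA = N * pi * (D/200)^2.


(D/200)^2 = (33.5/200)^2 = 0.1675^2 = 0.02805625
Individual BA = 3.141593 * 0.02805625 = 0.0881413 m^2
Stand BA = 293 * 0.0881413 = 25.8254 ≈ 25.83 m^2/ha

25.83 m^2/ha


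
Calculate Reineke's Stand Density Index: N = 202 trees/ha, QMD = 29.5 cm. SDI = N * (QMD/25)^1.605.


QMD/25 = 29.5/25 = 1.18
(1.18)^1.605 = exp(1.605 * ln(1.18)) = exp(1.605 * 0.165514) = exp(0.265650) = 1.30428
SDI = 202 * 1.30428 = 263.465 ≈ 263

263


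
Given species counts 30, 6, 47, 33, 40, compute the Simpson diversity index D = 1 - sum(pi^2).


Total N = 30 + 6 + 47 + 33 + 40 = 156
Per-species terms:
  p = 30/156 = 0.192308; p^2 = 0.192308^2 = 0.036982
  p = 6/156 = 0.038462; p^2 = 0.038462^2 = 0.001479
  p = 47/156 = 0.301282; p^2 = 0.301282^2 = 0.090771
  p = 33/156 = 0.211538; p^2 = 0.211538^2 = 0.044748
  p = 40/156 = 0.256410; p^2 = 0.256410^2 = 0.065746
sum(p^2) = 0.036982 + 0.001479 + 0.090771 + 0.044748 + 0.065746 = 0.239726
D = 1 - 0.239726 = 0.760274 ≈ 0.7603

0.7603


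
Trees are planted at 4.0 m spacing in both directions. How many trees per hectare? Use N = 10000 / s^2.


N = 10000 / 4.0^2 = 10000 / 16 = 625.000 ≈ 625 trees/ha

625 trees/ha


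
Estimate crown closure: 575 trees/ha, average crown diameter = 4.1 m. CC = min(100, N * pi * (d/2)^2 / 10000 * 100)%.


(d/2)^2 = (4.1/2)^2 = 2.05^2 = 4.2025
Crown area = 3.141593 * 4.2025 = 13.2025 m^2
N * area / 10000 * 100 = 575 * 13.2025 / 10000 * 100 = 75.9144
CC = min(100, 75.9144) = 75.9144 ≈ 75.9%

75.9%


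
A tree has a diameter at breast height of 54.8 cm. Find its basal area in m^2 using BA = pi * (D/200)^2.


D/200 = 54.8/200 = 0.274 m
(D/200)^2 = 0.274^2 = 0.075076
BA = 3.141593 * 0.075076 = 0.235858 ≈ 0.2359 m^2

0.2359 m^2


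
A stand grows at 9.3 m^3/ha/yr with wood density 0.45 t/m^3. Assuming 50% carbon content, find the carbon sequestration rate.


C = 9.3 * 0.45 * 0.5 = 2.0925 ≈ 2.09 t C/ha/yr

2.09 t C/ha/yr


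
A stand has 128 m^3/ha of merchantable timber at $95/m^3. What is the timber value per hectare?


Value = 128 * 95 = $12160/ha

$12160/ha


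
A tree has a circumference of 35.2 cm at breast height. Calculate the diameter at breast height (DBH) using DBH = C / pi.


DBH = C / pi = 35.2 / 3.141593 = 11.2045 ≈ 11.20 cm

11.20 cm


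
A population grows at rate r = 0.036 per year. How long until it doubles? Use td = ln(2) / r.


td = ln(2) / 0.036 = 0.693147 / 0.036 = 19.2541 ≈ 19.3 years

19.3 years


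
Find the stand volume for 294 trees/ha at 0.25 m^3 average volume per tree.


V_stand = 294 * 0.25 = 73.5 m^3/ha

73.5 m^3/ha


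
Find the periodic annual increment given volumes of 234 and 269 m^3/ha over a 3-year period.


PAI = (V2 - V1) / period = (269 - 234) / 3 = 35 / 3 = 11.6667 ≈ 11.67 m^3/ha/yr

11.67 m^3/ha/yr


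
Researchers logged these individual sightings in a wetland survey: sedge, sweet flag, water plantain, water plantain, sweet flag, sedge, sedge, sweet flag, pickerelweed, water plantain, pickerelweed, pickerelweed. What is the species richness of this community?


Total individuals logged = 12
Distinct species (count of individuals): sedge (3), sweet flag (3), water plantain (3), pickerelweed (3)
Species richness = number of distinct species = 4

4


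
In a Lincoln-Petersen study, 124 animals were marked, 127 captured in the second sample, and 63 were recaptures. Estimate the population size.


N = M * C / R = 124 * 127 / 63 = 15748 / 63 = 249.97 ≈ 250

250 individuals


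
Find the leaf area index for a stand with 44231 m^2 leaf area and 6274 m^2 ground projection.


LAI = 44231 / 6274 = 7.0499 ≈ 7.05

7.05


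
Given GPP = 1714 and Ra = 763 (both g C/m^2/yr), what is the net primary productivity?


NPP = GPP - Ra = 1714 - 763 = 951 g C/m^2/yr

951 g C/m^2/yr


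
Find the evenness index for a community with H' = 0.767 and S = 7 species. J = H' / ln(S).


ln(7) = 1.94591
J = H' / ln(S) = 0.767 / 1.94591 = 0.394160 ≈ 0.3942

0.3942


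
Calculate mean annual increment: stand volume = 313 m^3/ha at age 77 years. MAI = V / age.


MAI = 313 / 77 = 4.0649 ≈ 4.06 m^3/ha/yr

4.06 m^3/ha/yr


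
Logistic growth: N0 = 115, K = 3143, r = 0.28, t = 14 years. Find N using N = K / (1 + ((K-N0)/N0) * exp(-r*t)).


(K - N0)/N0 = (3143 - 115)/115 = 3028/115 = 26.3304
r*t = 0.28 * 14 = 3.92; exp(-3.92) = 0.0198411
26.3304 * 0.0198411 = 0.522424
1 + 0.522424 = 1.52242
N = 3143 / 1.52242 = 2064.48 ≈ 2064

2064


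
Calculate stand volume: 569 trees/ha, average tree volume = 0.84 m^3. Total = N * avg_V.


V_stand = 569 * 0.84 = 477.96 ≈ 478.0 m^3/ha

478.0 m^3/ha


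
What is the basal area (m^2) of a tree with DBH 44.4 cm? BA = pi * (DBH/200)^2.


D/200 = 44.4/200 = 0.222 m
(D/200)^2 = 0.222^2 = 0.049284
BA = 3.141593 * 0.049284 = 0.154830 ≈ 0.1548 m^2

0.1548 m^2


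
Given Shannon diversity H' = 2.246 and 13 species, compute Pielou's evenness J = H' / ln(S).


ln(13) = 2.56495
J = H' / ln(S) = 2.246 / 2.56495 = 0.875651 ≈ 0.8757

0.8757


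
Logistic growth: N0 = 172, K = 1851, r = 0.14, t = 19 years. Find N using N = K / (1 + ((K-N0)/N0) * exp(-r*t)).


(K - N0)/N0 = (1851 - 172)/172 = 1679/172 = 9.76163
r*t = 0.14 * 19 = 2.66; exp(-2.66) = 0.0699482
9.76163 * 0.0699482 = 0.682808
1 + 0.682808 = 1.68281
N = 1851 / 1.68281 = 1099.95 ≈ 1100

1100


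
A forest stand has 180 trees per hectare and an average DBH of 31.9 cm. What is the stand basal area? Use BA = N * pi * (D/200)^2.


(D/200)^2 = (31.9/200)^2 = 0.1595^2 = 0.02544025
Individual BA = 3.141593 * 0.02544025 = 0.0799229 m^2
Stand BA = 180 * 0.0799229 = 14.3861 ≈ 14.39 m^2/ha

14.39 m^2/ha


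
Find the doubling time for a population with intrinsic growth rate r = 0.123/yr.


td = ln(2) / 0.123 = 0.693147 / 0.123 = 5.63534 ≈ 5.6 years

5.6 years


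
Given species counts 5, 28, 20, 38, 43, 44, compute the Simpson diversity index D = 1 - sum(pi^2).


Total N = 5 + 28 + 20 + 38 + 43 + 44 = 178
Per-species terms:
  p = 5/178 = 0.028090; p^2 = 0.028090^2 = 0.000789
  p = 28/178 = 0.157303; p^2 = 0.157303^2 = 0.024744
  p = 20/178 = 0.112360; p^2 = 0.112360^2 = 0.012625
  p = 38/178 = 0.213483; p^2 = 0.213483^2 = 0.045575
  p = 43/178 = 0.241573; p^2 = 0.241573^2 = 0.058358
  p = 44/178 = 0.247191; p^2 = 0.247191^2 = 0.061103
sum(p^2) = 0.000789 + 0.024744 + 0.012625 + 0.045575 + 0.058358 + 0.061103 = 0.203194
D = 1 - 0.203194 = 0.796806 ≈ 0.7968

0.7968


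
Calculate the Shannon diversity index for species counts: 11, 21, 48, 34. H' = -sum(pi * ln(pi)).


Total N = 11 + 21 + 48 + 34 = 114
Per-species terms:
  p = 11/114 = 0.096491; ln(p) = -2.338306; p*ln(p) = 0.096491 * (-2.338306) = -0.225625
  p = 21/114 = 0.184211; ln(p) = -1.691673; p*ln(p) = 0.184211 * (-1.691673) = -0.311625
  p = 48/114 = 0.421053; ln(p) = -0.864997; p*ln(p) = 0.421053 * (-0.864997) = -0.364210
  p = 34/114 = 0.298246; ln(p) = -1.209837; p*ln(p) = 0.298246 * (-1.209837) = -0.360829
sum(p*ln(p)) = (-0.225625) + (-0.311625) + (-0.364210) + (-0.360829) = -1.262289
H' = -(-1.262289) = 1.262289 ≈ 1.2623

1.2623


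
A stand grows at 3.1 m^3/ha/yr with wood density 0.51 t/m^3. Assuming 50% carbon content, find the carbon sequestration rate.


C = 3.1 * 0.51 * 0.5 = 0.7905 ≈ 0.79 t C/ha/yr

0.79 t C/ha/yr


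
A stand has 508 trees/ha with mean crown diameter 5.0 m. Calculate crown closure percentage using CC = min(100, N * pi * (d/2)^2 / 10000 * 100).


(d/2)^2 = (5.0/2)^2 = 2.5^2 = 6.25
Crown area = 3.141593 * 6.25 = 19.6350 m^2
N * area / 10000 * 100 = 508 * 19.6350 / 10000 * 100 = 99.7458
CC = min(100, 99.7458) = 99.7458 ≈ 99.7%

99.7%


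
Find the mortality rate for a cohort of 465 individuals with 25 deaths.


Mortality rate = 25 / 465 = 0.053763 ≈ 0.0538

0.0538


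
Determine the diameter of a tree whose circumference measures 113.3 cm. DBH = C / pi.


DBH = C / pi = 113.3 / 3.141593 = 36.0645 ≈ 36.06 cm

36.06 cm


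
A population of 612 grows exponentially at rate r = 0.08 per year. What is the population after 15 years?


r*t = 0.08 * 15 = 1.2
exp(1.2) = 3.32012
N = 612 * 3.32012 = 2031.91 ≈ 2032

2032


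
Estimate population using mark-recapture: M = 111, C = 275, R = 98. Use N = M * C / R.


N = M * C / R = 111 * 275 / 98 = 30525 / 98 = 311.48 ≈ 311

311 individuals


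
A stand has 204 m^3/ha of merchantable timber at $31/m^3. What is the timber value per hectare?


Value = 204 * 31 = $6324/ha

$6324/ha


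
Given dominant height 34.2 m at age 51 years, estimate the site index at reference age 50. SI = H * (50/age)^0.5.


50/51 = 0.980392
(0.980392)^0.5 = 0.990147
SI = 34.2 * 0.990147 = 33.8630 ≈ 33.9 m

33.9 m


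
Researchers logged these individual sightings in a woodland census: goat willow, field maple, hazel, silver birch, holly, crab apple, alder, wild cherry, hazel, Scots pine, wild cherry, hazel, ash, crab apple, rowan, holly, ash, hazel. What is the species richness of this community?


Total individuals logged = 18
Distinct species (count of individuals): goat willow (1), field maple (1), hazel (4), silver birch (1), holly (2), crab apple (2), alder (1), wild cherry (2), Scots pine (1), ash (2), rowan (1)
Species richness = number of distinct species = 11

11


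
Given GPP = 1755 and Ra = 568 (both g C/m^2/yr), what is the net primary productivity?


NPP = GPP - Ra = 1755 - 568 = 1187 g C/m^2/yr

1187 g C/m^2/yr


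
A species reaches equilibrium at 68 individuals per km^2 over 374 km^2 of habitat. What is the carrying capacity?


K = 68 * 374 = 25432 individuals

25432 individuals


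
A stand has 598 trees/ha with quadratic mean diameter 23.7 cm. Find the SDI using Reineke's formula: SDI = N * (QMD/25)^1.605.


QMD/25 = 23.7/25 = 0.948
(0.948)^1.605 = exp(1.605 * ln(0.948)) = exp(1.605 * (-0.0534008)) = exp(-0.0857083) = 0.917862
SDI = 598 * 0.917862 = 548.881 ≈ 549

549


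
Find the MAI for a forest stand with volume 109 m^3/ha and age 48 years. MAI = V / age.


MAI = 109 / 48 = 2.2708 ≈ 2.27 m^3/ha/yr

2.27 m^3/ha/yr


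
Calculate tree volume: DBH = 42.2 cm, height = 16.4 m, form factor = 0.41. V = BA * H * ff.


(D/200)^2 = (42.2/200)^2 = 0.211^2 = 0.044521
BA = 3.141593 * 0.044521 = 0.139867 m^2
V = 0.139867 * 16.4 * 0.41 = 0.940466 ≈ 0.940 m^3

0.940 m^3


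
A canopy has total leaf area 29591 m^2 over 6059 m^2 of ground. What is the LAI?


LAI = 29591 / 6059 = 4.8838 ≈ 4.88

4.88


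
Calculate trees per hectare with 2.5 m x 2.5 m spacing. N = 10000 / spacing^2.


N = 10000 / 2.5^2 = 10000 / 6.25 = 1600.00 ≈ 1600 trees/ha

1600 trees/ha


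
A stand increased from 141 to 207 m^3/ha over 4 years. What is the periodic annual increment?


PAI = (V2 - V1) / period = (207 - 141) / 4 = 66 / 4 = 16.50 m^3/ha/yr

16.50 m^3/ha/yr


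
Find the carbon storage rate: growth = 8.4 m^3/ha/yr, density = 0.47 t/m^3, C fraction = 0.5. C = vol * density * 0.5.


C = 8.4 * 0.47 * 0.5 = 1.974 ≈ 1.97 t C/ha/yr

1.97 t C/ha/yr


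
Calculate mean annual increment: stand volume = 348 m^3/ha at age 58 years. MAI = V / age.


MAI = 348 / 58 = 6.00 m^3/ha/yr

6.00 m^3/ha/yr


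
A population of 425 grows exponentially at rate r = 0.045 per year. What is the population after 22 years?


r*t = 0.045 * 22 = 0.99
exp(0.99) = 2.69123
N = 425 * 2.69123 = 1143.77 ≈ 1144

1144


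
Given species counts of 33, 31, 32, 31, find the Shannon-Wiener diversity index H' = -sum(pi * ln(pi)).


Total N = 33 + 31 + 32 + 31 = 127
Per-species terms:
  p = 33/127 = 0.259843; ln(p) = -1.347678; p*ln(p) = 0.259843 * (-1.347678) = -0.350185
  p = 31/127 = 0.244094; ln(p) = -1.410202; p*ln(p) = 0.244094 * (-1.410202) = -0.344222
  p = 32/127 = 0.251969; ln(p) = -1.378449; p*ln(p) = 0.251969 * (-1.378449) = -0.347326
  p = 31/127 = 0.244094; ln(p) = -1.410202; p*ln(p) = 0.244094 * (-1.410202) = -0.344222
sum(p*ln(p)) = (-0.350185) + (-0.344222) + (-0.347326) + (-0.344222) = -1.385955
H' = -(-1.385955) = 1.385955 ≈ 1.3860

1.3860


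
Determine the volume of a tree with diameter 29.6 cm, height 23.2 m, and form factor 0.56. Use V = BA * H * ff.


(D/200)^2 = (29.6/200)^2 = 0.148^2 = 0.021904
BA = 3.141593 * 0.021904 = 0.0688135 m^2
V = 0.0688135 * 23.2 * 0.56 = 0.894025 ≈ 0.894 m^3

0.894 m^3


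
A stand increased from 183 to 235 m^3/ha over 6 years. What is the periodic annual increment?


PAI = (V2 - V1) / period = (235 - 183) / 6 = 52 / 6 = 8.6667 ≈ 8.67 m^3/ha/yr

8.67 m^3/ha/yr


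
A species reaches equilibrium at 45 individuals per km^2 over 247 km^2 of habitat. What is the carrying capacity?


K = 45 * 247 = 11115 individuals

11115 individuals


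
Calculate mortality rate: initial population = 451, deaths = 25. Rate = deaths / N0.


Mortality rate = 25 / 451 = 0.055432 ≈ 0.0554

0.0554


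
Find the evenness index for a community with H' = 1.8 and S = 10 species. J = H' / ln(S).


ln(10) = 2.30259
J = H' / ln(S) = 1.8 / 2.30259 = 0.781728 ≈ 0.7817

0.7817


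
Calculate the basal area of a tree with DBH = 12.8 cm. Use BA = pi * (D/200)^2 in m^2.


D/200 = 12.8/200 = 0.064 m
(D/200)^2 = 0.064^2 = 0.004096
BA = 3.141593 * 0.004096 = 0.0128680 ≈ 0.0129 m^2

0.0129 m^2


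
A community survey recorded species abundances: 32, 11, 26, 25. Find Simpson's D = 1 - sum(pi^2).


Total N = 32 + 11 + 26 + 25 = 94
Per-species terms:
  p = 32/94 = 0.340426; p^2 = 0.340426^2 = 0.115890
  p = 11/94 = 0.117021; p^2 = 0.117021^2 = 0.013694
  p = 26/94 = 0.276596; p^2 = 0.276596^2 = 0.076505
  p = 25/94 = 0.265957; p^2 = 0.265957^2 = 0.070733
sum(p^2) = 0.115890 + 0.013694 + 0.076505 + 0.070733 = 0.276822
D = 1 - 0.276822 = 0.723178 ≈ 0.7232

0.7232


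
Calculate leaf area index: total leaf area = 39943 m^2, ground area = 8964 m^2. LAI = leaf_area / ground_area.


LAI = 39943 / 8964 = 4.4559 ≈ 4.46

4.46


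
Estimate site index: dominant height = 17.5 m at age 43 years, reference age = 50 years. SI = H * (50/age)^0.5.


50/43 = 1.16279
(1.16279)^0.5 = 1.07833
SI = 17.5 * 1.07833 = 18.8708 ≈ 18.9 m

18.9 m


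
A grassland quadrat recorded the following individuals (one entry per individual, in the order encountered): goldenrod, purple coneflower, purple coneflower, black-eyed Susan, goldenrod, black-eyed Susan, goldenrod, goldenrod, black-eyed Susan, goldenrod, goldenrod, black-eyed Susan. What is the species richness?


Total individuals logged = 12
Distinct species (count of individuals): goldenrod (6), purple coneflower (2), black-eyed Susan (4)
Species richness = number of distinct species = 3

3


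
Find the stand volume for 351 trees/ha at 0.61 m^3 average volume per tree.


V_stand = 351 * 0.61 = 214.11 ≈ 214.1 m^3/ha

214.1 m^3/ha


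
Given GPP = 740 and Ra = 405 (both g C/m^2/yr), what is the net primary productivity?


NPP = GPP - Ra = 740 - 405 = 335 g C/m^2/yr

335 g C/m^2/yr


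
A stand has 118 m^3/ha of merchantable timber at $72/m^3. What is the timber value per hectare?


Value = 118 * 72 = $8496/ha

$8496/ha


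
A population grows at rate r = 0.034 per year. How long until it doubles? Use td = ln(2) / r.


td = ln(2) / 0.034 = 0.693147 / 0.034 = 20.3867 ≈ 20.4 years

20.4 years


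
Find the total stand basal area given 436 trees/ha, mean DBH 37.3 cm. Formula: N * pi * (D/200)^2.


(D/200)^2 = (37.3/200)^2 = 0.1865^2 = 0.03478225
Individual BA = 3.141593 * 0.03478225 = 0.109272 m^2
Stand BA = 436 * 0.109272 = 47.6426 ≈ 47.64 m^2/ha

47.64 m^2/ha


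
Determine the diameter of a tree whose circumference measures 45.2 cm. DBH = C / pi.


DBH = C / pi = 45.2 / 3.141593 = 14.3876 ≈ 14.39 cm

14.39 cm


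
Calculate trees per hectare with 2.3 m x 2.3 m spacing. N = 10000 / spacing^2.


N = 10000 / 2.3^2 = 10000 / 5.29 = 1890.36 ≈ 1890 trees/ha

1890 trees/ha


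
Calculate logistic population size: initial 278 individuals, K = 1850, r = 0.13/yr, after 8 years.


(K - N0)/N0 = (1850 - 278)/278 = 1572/278 = 5.65468
r*t = 0.13 * 8 = 1.04; exp(-1.04) = 0.353455
5.65468 * 0.353455 = 1.99867
1 + 1.99867 = 2.99867
N = 1850 / 2.99867 = 616.940 ≈ 617

617


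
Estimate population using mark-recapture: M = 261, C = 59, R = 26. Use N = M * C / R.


N = M * C / R = 261 * 59 / 26 = 15399 / 26 = 592.27 ≈ 592

592 individuals


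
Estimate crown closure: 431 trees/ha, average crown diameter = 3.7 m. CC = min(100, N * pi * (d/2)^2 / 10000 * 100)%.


(d/2)^2 = (3.7/2)^2 = 1.85^2 = 3.4225
Crown area = 3.141593 * 3.4225 = 10.7521 m^2
N * area / 10000 * 100 = 431 * 10.7521 / 10000 * 100 = 46.3416
CC = min(100, 46.3416) = 46.3416 ≈ 46.3%

46.3%


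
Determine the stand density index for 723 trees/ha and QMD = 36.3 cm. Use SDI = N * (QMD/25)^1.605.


QMD/25 = 36.3/25 = 1.452
(1.452)^1.605 = exp(1.605 * ln(1.452)) = exp(1.605 * 0.372942) = exp(0.598572) = 1.81952
SDI = 723 * 1.81952 = 1315.51 ≈ 1316

1316


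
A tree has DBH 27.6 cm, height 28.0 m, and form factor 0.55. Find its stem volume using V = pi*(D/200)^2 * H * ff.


(D/200)^2 = (27.6/200)^2 = 0.138^2 = 0.019044
BA = 3.141593 * 0.019044 = 0.0598285 m^2
V = 0.0598285 * 28.0 * 0.55 = 0.921359 ≈ 0.921 m^3

0.921 m^3


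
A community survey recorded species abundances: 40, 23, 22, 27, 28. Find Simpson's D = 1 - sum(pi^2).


Total N = 40 + 23 + 22 + 27 + 28 = 140
Per-species terms:
  p = 40/140 = 0.285714; p^2 = 0.285714^2 = 0.081632
  p = 23/140 = 0.164286; p^2 = 0.164286^2 = 0.026990
  p = 22/140 = 0.157143; p^2 = 0.157143^2 = 0.024694
  p = 27/140 = 0.192857; p^2 = 0.192857^2 = 0.037194
  p = 28/140 = 0.200000; p^2 = 0.200000^2 = 0.040000
sum(p^2) = 0.081632 + 0.026990 + 0.024694 + 0.037194 + 0.040000 = 0.210510
D = 1 - 0.210510 = 0.789490 ≈ 0.7895

0.7895


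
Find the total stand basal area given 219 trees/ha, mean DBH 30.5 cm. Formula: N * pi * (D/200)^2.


(D/200)^2 = (30.5/200)^2 = 0.1525^2 = 0.02325625
Individual BA = 3.141593 * 0.02325625 = 0.0730617 m^2
Stand BA = 219 * 0.0730617 = 16.0005 ≈ 16.00 m^2/ha

16.00 m^2/ha


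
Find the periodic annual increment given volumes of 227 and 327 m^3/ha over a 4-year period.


PAI = (V2 - V1) / period = (327 - 227) / 4 = 100 / 4 = 25.00 m^3/ha/yr

25.00 m^3/ha/yr


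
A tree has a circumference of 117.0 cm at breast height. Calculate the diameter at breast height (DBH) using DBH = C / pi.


DBH = C / pi = 117.0 / 3.141593 = 37.2423 ≈ 37.24 cm

37.24 cm


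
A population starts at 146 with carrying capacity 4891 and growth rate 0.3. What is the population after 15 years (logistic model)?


(K - N0)/N0 = (4891 - 146)/146 = 4745/146 = 32.5000
r*t = 0.3 * 15 = 4.5; exp(-4.5) = 0.0111090
32.5000 * 0.0111090 = 0.361043
1 + 0.361043 = 1.36104
N = 4891 / 1.36104 = 3593.58 ≈ 3594

3594


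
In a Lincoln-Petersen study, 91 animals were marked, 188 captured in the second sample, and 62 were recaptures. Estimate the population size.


N = M * C / R = 91 * 188 / 62 = 17108 / 62 = 275.94 ≈ 276

276 individuals


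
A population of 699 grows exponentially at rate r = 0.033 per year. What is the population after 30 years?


r*t = 0.033 * 30 = 0.99
exp(0.99) = 2.69123
N = 699 * 2.69123 = 1881.17 ≈ 1881

1881


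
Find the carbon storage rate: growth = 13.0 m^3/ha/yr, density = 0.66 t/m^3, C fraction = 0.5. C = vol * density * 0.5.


C = 13.0 * 0.66 * 0.5 = 4.29 t C/ha/yr

4.29 t C/ha/yr


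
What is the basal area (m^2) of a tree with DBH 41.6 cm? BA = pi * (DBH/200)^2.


D/200 = 41.6/200 = 0.208 m
(D/200)^2 = 0.208^2 = 0.043264
BA = 3.141593 * 0.043264 = 0.135918 ≈ 0.1359 m^2

0.1359 m^2


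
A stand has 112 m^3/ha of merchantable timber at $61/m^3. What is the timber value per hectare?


Value = 112 * 61 = $6832/ha

$6832/ha


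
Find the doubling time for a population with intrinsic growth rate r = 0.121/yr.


td = ln(2) / 0.121 = 0.693147 / 0.121 = 5.72849 ≈ 5.7 years

5.7 years


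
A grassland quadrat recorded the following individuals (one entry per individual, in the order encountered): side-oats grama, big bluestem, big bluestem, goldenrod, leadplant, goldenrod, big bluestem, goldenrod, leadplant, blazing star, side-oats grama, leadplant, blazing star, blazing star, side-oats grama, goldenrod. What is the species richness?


Total individuals logged = 16
Distinct species (count of individuals): side-oats grama (3), big bluestem (3), goldenrod (4), leadplant (3), blazing star (3)
Species richness = number of distinct species = 5

5


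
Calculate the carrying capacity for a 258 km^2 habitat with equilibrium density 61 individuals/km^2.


K = 61 * 258 = 15738 individuals

15738 individuals


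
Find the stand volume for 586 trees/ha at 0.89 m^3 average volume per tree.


V_stand = 586 * 0.89 = 521.54 ≈ 521.5 m^3/ha

521.5 m^3/ha


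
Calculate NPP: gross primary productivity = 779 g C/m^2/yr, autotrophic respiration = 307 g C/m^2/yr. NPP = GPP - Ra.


NPP = GPP - Ra = 779 - 307 = 472 g C/m^2/yr

472 g C/m^2/yr


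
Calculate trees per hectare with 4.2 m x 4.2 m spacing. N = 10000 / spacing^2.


N = 10000 / 4.2^2 = 10000 / 17.64 = 566.893 ≈ 567 trees/ha

567 trees/ha


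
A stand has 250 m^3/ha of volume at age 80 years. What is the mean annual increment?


MAI = 250 / 80 = 3.1250 ≈ 3.13 m^3/ha/yr

3.13 m^3/ha/yr


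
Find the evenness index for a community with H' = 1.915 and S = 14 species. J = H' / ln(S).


ln(14) = 2.63906
J = H' / ln(S) = 1.915 / 2.63906 = 0.725637 ≈ 0.7256

0.7256


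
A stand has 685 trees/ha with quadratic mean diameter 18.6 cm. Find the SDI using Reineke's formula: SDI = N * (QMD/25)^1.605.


QMD/25 = 18.6/25 = 0.744
(0.744)^1.605 = exp(1.605 * ln(0.744)) = exp(1.605 * (-0.295714)) = exp(-0.474621) = 0.622121
SDI = 685 * 0.622121 = 426.153 ≈ 426

426


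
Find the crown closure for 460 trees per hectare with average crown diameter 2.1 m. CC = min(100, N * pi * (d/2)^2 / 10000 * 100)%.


(d/2)^2 = (2.1/2)^2 = 1.05^2 = 1.1025
Crown area = 3.141593 * 1.1025 = 3.46361 m^2
N * area / 10000 * 100 = 460 * 3.46361 / 10000 * 100 = 15.9326
CC = min(100, 15.9326) = 15.9326 ≈ 15.9%

15.9%


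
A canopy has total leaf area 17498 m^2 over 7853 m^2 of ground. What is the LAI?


LAI = 17498 / 7853 = 2.2282 ≈ 2.23

2.23


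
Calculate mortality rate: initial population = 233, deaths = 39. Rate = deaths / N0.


Mortality rate = 39 / 233 = 0.167382 ≈ 0.1674

0.1674


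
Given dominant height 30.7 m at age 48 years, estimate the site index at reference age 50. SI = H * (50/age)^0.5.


50/48 = 1.04167
(1.04167)^0.5 = 1.02062
SI = 30.7 * 1.02062 = 31.3330 ≈ 31.3 m

31.3 m


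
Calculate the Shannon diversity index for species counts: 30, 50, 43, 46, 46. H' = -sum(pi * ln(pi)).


Total N = 30 + 50 + 43 + 46 + 46 = 215
Per-species terms:
  p = 30/215 = 0.139535; ln(p) = -1.969440; p*ln(p) = 0.139535 * (-1.969440) = -0.274806
  p = 50/215 = 0.232558; ln(p) = -1.458616; p*ln(p) = 0.232558 * (-1.458616) = -0.339213
  p = 43/215 = 0.200000; ln(p) = -1.609438; p*ln(p) = 0.200000 * (-1.609438) = -0.321888
  p = 46/215 = 0.213953; ln(p) = -1.541999; p*ln(p) = 0.213953 * (-1.541999) = -0.329915
  p = 46/215 = 0.213953; ln(p) = -1.541999; p*ln(p) = 0.213953 * (-1.541999) = -0.329915
sum(p*ln(p)) = (-0.274806) + (-0.339213) + (-0.321888) + (-0.329915) + (-0.329915) = -1.595737
H' = -(-1.595737) = 1.595737 ≈ 1.5957

1.5957


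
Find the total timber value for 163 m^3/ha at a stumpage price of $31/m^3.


Value = 163 * 31 = $5053/ha

$5053/ha


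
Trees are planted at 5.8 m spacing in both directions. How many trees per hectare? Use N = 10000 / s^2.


N = 10000 / 5.8^2 = 10000 / 33.64 = 297.265 ≈ 297 trees/ha

297 trees/ha


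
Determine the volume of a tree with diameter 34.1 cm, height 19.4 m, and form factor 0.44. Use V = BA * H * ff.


(D/200)^2 = (34.1/200)^2 = 0.1705^2 = 0.02907025
BA = 3.141593 * 0.02907025 = 0.0913269 m^2
V = 0.0913269 * 19.4 * 0.44 = 0.779566 ≈ 0.780 m^3

0.780 m^3


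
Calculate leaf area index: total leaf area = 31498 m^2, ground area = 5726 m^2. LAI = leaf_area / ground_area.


LAI = 31498 / 5726 = 5.5009 ≈ 5.50

5.50


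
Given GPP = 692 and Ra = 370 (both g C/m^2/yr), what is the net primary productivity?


NPP = GPP - Ra = 692 - 370 = 322 g C/m^2/yr

322 g C/m^2/yr


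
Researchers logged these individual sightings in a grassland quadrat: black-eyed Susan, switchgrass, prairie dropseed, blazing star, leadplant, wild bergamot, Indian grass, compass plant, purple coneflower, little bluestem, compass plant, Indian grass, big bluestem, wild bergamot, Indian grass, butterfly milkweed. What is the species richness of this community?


Total individuals logged = 16
Distinct species (count of individuals): black-eyed Susan (1), switchgrass (1), prairie dropseed (1), blazing star (1), leadplant (1), wild bergamot (2), Indian grass (3), compass plant (2), purple coneflower (1), little bluestem (1), big bluestem (1), butterfly milkweed (1)
Species richness = number of distinct species = 12

12


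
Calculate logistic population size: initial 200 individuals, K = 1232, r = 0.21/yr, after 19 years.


(K - N0)/N0 = (1232 - 200)/200 = 1032/200 = 5.16000
r*t = 0.21 * 19 = 3.99; exp(-3.99) = 0.0184997
5.16000 * 0.0184997 = 0.0954585
1 + 0.0954585 = 1.09546
N = 1232 / 1.09546 = 1124.64 ≈ 1125

1125


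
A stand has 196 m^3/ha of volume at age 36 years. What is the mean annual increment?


MAI = 196 / 36 = 5.4444 ≈ 5.44 m^3/ha/yr

5.44 m^3/ha/yr


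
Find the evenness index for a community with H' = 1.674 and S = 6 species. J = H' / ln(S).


ln(6) = 1.79176
J = H' / ln(S) = 1.674 / 1.79176 = 0.934277 ≈ 0.9343

0.9343


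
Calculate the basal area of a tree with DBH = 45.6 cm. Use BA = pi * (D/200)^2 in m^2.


D/200 = 45.6/200 = 0.228 m
(D/200)^2 = 0.228^2 = 0.051984
BA = 3.141593 * 0.051984 = 0.163313 ≈ 0.1633 m^2

0.1633 m^2


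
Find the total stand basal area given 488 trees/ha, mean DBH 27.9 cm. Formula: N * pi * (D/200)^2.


(D/200)^2 = (27.9/200)^2 = 0.1395^2 = 0.01946025
Individual BA = 3.141593 * 0.01946025 = 0.0611362 m^2
Stand BA = 488 * 0.0611362 = 29.8345 ≈ 29.83 m^2/ha

29.83 m^2/ha


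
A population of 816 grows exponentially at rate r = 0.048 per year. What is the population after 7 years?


r*t = 0.048 * 7 = 0.336
exp(0.336) = 1.39934
N = 816 * 1.39934 = 1141.86 ≈ 1142

1142


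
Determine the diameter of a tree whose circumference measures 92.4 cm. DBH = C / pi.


DBH = C / pi = 92.4 / 3.141593 = 29.4118 ≈ 29.41 cm

29.41 cm


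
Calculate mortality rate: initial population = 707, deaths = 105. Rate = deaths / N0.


Mortality rate = 105 / 707 = 0.148515 ≈ 0.1485

0.1485


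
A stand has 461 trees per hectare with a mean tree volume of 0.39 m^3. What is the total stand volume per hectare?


V_stand = 461 * 0.39 = 179.79 ≈ 179.8 m^3/ha

179.8 m^3/ha


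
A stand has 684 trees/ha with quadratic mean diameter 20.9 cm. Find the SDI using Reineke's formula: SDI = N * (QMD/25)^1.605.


QMD/25 = 20.9/25 = 0.836
(0.836)^1.605 = exp(1.605 * ln(0.836)) = exp(1.605 * (-0.179127)) = exp(-0.287499) = 0.750137
SDI = 684 * 0.750137 = 513.094 ≈ 513

513


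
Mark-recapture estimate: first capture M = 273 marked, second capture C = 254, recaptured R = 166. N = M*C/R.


N = M * C / R = 273 * 254 / 166 = 69342 / 166 = 417.72 ≈ 418

418 individuals


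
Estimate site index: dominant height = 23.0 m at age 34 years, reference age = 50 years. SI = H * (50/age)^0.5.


50/34 = 1.47059
(1.47059)^0.5 = 1.21268
SI = 23.0 * 1.21268 = 27.8916 ≈ 27.9 m

27.9 m


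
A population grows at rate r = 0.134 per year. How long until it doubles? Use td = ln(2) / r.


td = ln(2) / 0.134 = 0.693147 / 0.134 = 5.17274 ≈ 5.2 years

5.2 years


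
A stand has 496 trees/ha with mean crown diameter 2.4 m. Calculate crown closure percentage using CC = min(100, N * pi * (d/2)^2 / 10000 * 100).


(d/2)^2 = (2.4/2)^2 = 1.2^2 = 1.44
Crown area = 3.141593 * 1.44 = 4.52389 m^2
N * area / 10000 * 100 = 496 * 4.52389 / 10000 * 100 = 22.4385
CC = min(100, 22.4385) = 22.4385 ≈ 22.4%

22.4%


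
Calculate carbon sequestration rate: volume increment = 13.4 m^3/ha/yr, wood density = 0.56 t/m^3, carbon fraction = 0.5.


C = 13.4 * 0.56 * 0.5 = 3.752 ≈ 3.75 t C/ha/yr

3.75 t C/ha/yr


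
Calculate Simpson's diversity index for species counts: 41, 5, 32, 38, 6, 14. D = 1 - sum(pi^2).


Total N = 41 + 5 + 32 + 38 + 6 + 14 = 136
Per-species terms:
  p = 41/136 = 0.301471; p^2 = 0.301471^2 = 0.090885
  p = 5/136 = 0.036765; p^2 = 0.036765^2 = 0.001352
  p = 32/136 = 0.235294; p^2 = 0.235294^2 = 0.055363
  p = 38/136 = 0.279412; p^2 = 0.279412^2 = 0.078071
  p = 6/136 = 0.044118; p^2 = 0.044118^2 = 0.001946
  p = 14/136 = 0.102941; p^2 = 0.102941^2 = 0.010597
sum(p^2) = 0.090885 + 0.001352 + 0.055363 + 0.078071 + 0.001946 + 0.010597 = 0.238214
D = 1 - 0.238214 = 0.761786 ≈ 0.7618

0.7618


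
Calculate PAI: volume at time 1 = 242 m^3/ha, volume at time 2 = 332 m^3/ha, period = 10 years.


PAI = (V2 - V1) / period = (332 - 242) / 10 = 90 / 10 = 9.00 m^3/ha/yr

9.00 m^3/ha/yr


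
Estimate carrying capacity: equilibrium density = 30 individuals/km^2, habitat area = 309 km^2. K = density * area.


K = 30 * 309 = 9270 individuals

9270 individuals


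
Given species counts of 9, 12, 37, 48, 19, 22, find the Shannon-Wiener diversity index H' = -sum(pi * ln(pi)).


Total N = 9 + 12 + 37 + 48 + 19 + 22 = 147
Per-species terms:
  p = 9/147 = 0.061224; ln(p) = -2.793216; p*ln(p) = 0.061224 * (-2.793216) = -0.171012
  p = 12/147 = 0.081633; ln(p) = -2.505522; p*ln(p) = 0.081633 * (-2.505522) = -0.204533
  p = 37/147 = 0.251701; ln(p) = -1.379513; p*ln(p) = 0.251701 * (-1.379513) = -0.347225
  p = 48/147 = 0.326531; ln(p) = -1.119230; p*ln(p) = 0.326531 * (-1.119230) = -0.365463
  p = 19/147 = 0.129252; ln(p) = -2.045991; p*ln(p) = 0.129252 * (-2.045991) = -0.264448
  p = 22/147 = 0.149660; ln(p) = -1.899389; p*ln(p) = 0.149660 * (-1.899389) = -0.284263
sum(p*ln(p)) = (-0.171012) + (-0.204533) + (-0.347225) + (-0.365463) + (-0.264448) + (-0.284263) = -1.636944
H' = -(-1.636944) = 1.636944 ≈ 1.6369

1.6369


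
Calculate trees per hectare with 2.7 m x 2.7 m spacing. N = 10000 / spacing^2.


N = 10000 / 2.7^2 = 10000 / 7.29 = 1371.74 ≈ 1372 trees/ha

1372 trees/ha


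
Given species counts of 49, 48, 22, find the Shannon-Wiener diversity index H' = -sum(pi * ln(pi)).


Total N = 49 + 48 + 22 = 119
Per-species terms:
  p = 49/119 = 0.411765; ln(p) = -0.887302; p*ln(p) = 0.411765 * (-0.887302) = -0.365360
  p = 48/119 = 0.403361; ln(p) = -0.907923; p*ln(p) = 0.403361 * (-0.907923) = -0.366221
  p = 22/119 = 0.184874; ln(p) = -1.688081; p*ln(p) = 0.184874 * (-1.688081) = -0.312082
sum(p*ln(p)) = (-0.365360) + (-0.366221) + (-0.312082) = -1.043663
H' = -(-1.043663) = 1.043663 ≈ 1.0437

1.0437


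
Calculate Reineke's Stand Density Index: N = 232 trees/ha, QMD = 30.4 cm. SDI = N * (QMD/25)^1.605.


QMD/25 = 30.4/25 = 1.216
(1.216)^1.605 = exp(1.605 * ln(1.216)) = exp(1.605 * 0.195567) = exp(0.313885) = 1.36873
SDI = 232 * 1.36873 = 317.545 ≈ 318

318


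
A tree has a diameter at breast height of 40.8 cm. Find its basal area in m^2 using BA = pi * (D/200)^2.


D/200 = 40.8/200 = 0.204 m
(D/200)^2 = 0.204^2 = 0.041616
BA = 3.141593 * 0.041616 = 0.130741 ≈ 0.1307 m^2

0.1307 m^2


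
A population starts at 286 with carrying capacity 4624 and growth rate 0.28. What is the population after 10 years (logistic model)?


(K - N0)/N0 = (4624 - 286)/286 = 4338/286 = 15.1678
r*t = 0.28 * 10 = 2.8; exp(-2.8) = 0.0608101
15.1678 * 0.0608101 = 0.922355
1 + 0.922355 = 1.92236
N = 4624 / 1.92236 = 2405.38 ≈ 2405

2405


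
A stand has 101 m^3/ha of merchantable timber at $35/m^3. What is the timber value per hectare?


Value = 101 * 35 = $3535/ha

$3535/ha


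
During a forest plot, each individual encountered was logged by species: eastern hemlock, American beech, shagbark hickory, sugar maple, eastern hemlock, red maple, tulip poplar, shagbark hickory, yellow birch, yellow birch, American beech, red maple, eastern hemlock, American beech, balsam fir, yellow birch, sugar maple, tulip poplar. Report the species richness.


Total individuals logged = 18
Distinct species (count of individuals): eastern hemlock (3), American beech (3), shagbark hickory (2), sugar maple (2), red maple (2), tulip poplar (2), yellow birch (3), balsam fir (1)
Species richness = number of distinct species = 8

8


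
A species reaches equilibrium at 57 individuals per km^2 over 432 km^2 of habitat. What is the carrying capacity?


K = 57 * 432 = 24624 individuals

24624 individuals


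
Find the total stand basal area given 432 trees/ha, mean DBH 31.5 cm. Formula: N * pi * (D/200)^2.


(D/200)^2 = (31.5/200)^2 = 0.1575^2 = 0.02480625
Individual BA = 3.141593 * 0.02480625 = 0.0779311 m^2
Stand BA = 432 * 0.0779311 = 33.6662 ≈ 33.67 m^2/ha

33.67 m^2/ha


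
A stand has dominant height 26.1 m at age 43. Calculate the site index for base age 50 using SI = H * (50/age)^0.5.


50/43 = 1.16279
(1.16279)^0.5 = 1.07833
SI = 26.1 * 1.07833 = 28.1444 ≈ 28.1 m

28.1 m


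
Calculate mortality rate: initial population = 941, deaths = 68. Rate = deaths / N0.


Mortality rate = 68 / 941 = 0.072264 ≈ 0.0723

0.0723


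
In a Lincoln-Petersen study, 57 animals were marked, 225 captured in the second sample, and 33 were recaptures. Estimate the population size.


N = M * C / R = 57 * 225 / 33 = 12825 / 33 = 388.64 ≈ 389

389 individuals


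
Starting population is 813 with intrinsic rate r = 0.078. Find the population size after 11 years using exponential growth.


r*t = 0.078 * 11 = 0.858
exp(0.858) = 2.35844
N = 813 * 2.35844 = 1917.41 ≈ 1917

1917


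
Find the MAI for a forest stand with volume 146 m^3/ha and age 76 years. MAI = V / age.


MAI = 146 / 76 = 1.9211 ≈ 1.92 m^3/ha/yr

1.92 m^3/ha/yr


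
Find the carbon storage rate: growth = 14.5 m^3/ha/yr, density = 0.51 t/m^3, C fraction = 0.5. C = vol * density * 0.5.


C = 14.5 * 0.51 * 0.5 = 3.6975 ≈ 3.70 t C/ha/yr

3.70 t C/ha/yr


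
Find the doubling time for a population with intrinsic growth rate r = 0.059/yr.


td = ln(2) / 0.059 = 0.693147 / 0.059 = 11.7483 ≈ 11.7 years

11.7 years


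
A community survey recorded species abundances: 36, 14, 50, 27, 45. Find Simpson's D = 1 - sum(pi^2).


Total N = 36 + 14 + 50 + 27 + 45 = 172
Per-species terms:
  p = 36/172 = 0.209302; p^2 = 0.209302^2 = 0.043807
  p = 14/172 = 0.081395; p^2 = 0.081395^2 = 0.006625
  p = 50/172 = 0.290698; p^2 = 0.290698^2 = 0.084505
  p = 27/172 = 0.156977; p^2 = 0.156977^2 = 0.024642
  p = 45/172 = 0.261628; p^2 = 0.261628^2 = 0.068449
sum(p^2) = 0.043807 + 0.006625 + 0.084505 + 0.024642 + 0.068449 = 0.228028
D = 1 - 0.228028 = 0.771972 ≈ 0.7720

0.7720


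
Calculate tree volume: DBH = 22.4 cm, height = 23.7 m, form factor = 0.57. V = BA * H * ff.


(D/200)^2 = (22.4/200)^2 = 0.112^2 = 0.012544
BA = 3.141593 * 0.012544 = 0.0394081 m^2
V = 0.0394081 * 23.7 * 0.57 = 0.532364 ≈ 0.532 m^3

0.532 m^3


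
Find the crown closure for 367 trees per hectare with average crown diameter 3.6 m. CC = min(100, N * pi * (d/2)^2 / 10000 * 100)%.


(d/2)^2 = (3.6/2)^2 = 1.8^2 = 3.24
Crown area = 3.141593 * 3.24 = 10.1788 m^2
N * area / 10000 * 100 = 367 * 10.1788 / 10000 * 100 = 37.3562
CC = min(100, 37.3562) = 37.3562 ≈ 37.4%

37.4%


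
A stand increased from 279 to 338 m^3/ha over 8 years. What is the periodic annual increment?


PAI = (V2 - V1) / period = (338 - 279) / 8 = 59 / 8 = 7.3750 ≈ 7.38 m^3/ha/yr

7.38 m^3/ha/yr


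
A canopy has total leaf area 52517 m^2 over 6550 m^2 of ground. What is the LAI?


LAI = 52517 / 6550 = 8.0179 ≈ 8.02

8.02


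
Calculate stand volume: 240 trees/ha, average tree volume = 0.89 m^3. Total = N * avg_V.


V_stand = 240 * 0.89 = 213.6 m^3/ha

213.6 m^3/ha


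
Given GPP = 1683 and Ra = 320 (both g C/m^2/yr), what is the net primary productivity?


NPP = GPP - Ra = 1683 - 320 = 1363 g C/m^2/yr

1363 g C/m^2/yr


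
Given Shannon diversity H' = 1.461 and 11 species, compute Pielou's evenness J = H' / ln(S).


ln(11) = 2.39790
J = H' / ln(S) = 1.461 / 2.39790 = 0.609283 ≈ 0.6093

0.6093


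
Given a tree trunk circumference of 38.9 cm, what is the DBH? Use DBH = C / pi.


DBH = C / pi = 38.9 / 3.141593 = 12.3823 ≈ 12.38 cm

12.38 cm


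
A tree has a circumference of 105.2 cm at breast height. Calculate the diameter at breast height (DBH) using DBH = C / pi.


DBH = C / pi = 105.2 / 3.141593 = 33.4862 ≈ 33.49 cm

33.49 cm


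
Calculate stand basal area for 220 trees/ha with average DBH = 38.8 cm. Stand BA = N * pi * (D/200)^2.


(D/200)^2 = (38.8/200)^2 = 0.194^2 = 0.037636
Individual BA = 3.141593 * 0.037636 = 0.118237 m^2
Stand BA = 220 * 0.118237 = 26.0121 ≈ 26.01 m^2/ha

26.01 m^2/ha


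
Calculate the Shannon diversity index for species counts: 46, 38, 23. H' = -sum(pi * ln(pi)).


Total N = 46 + 38 + 23 = 107
Per-species terms:
  p = 46/107 = 0.429907; ln(p) = -0.844186; p*ln(p) = 0.429907 * (-0.844186) = -0.362921
  p = 38/107 = 0.355140; ln(p) = -1.035243; p*ln(p) = 0.355140 * (-1.035243) = -0.367656
  p = 23/107 = 0.214953; ln(p) = -1.537336; p*ln(p) = 0.214953 * (-1.537336) = -0.330455
sum(p*ln(p)) = (-0.362921) + (-0.367656) + (-0.330455) = -1.061032
H' = -(-1.061032) = 1.061032 ≈ 1.0610

1.0610
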